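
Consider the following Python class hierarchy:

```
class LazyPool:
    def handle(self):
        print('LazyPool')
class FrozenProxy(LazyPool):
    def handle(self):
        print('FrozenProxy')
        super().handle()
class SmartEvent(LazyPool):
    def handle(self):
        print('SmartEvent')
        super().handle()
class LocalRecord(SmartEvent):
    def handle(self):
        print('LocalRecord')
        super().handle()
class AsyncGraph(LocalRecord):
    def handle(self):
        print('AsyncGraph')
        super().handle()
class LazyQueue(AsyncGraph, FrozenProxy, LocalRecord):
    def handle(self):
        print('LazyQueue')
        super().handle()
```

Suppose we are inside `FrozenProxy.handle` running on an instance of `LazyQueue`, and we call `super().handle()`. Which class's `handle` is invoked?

L[LazyQueue] = LazyQueue + merge(L[AsyncGraph], L[FrozenProxy], L[LocalRecord], [AsyncGraph FrozenProxy LocalRecord])
  take AsyncGraph:  [AsyncGraph LocalRecord SmartEvent LazyPool object] + [FrozenProxy LazyPool object] + [LocalRecord SmartEvent LazyPool object] + [AsyncGraph FrozenProxy LocalRecord]
  take FrozenProxy:  [LocalRecord SmartEvent LazyPool object] + [FrozenProxy LazyPool object] + [LocalRecord SmartEvent LazyPool object] + [FrozenProxy LocalRecord]
  take LocalRecord:  [LocalRecord SmartEvent LazyPool object] + [LazyPool object] + [LocalRecord SmartEvent LazyPool object] + [LocalRecord]
  take SmartEvent:  [SmartEvent LazyPool object] + [LazyPool object] + [SmartEvent LazyPool object]
  take LazyPool:  [LazyPool object] + [LazyPool object] + [LazyPool object]
  take object:  [object] + [object] + [object]
MRO: LazyQueue AsyncGraph FrozenProxy LocalRecord SmartEvent LazyPool object
super() in FrozenProxy.handle on a LazyQueue instance goes to the class after FrozenProxy in LazyQueue's MRO: LocalRecord.

LocalRecord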